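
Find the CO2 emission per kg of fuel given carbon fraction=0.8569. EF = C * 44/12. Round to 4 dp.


EF = C_frac * (M_CO2 / M_C)
EF = 0.8569 * (44/12)
EF = 0.8569 * 3.666667 = 3.1420 kg_CO2/kg_fuel


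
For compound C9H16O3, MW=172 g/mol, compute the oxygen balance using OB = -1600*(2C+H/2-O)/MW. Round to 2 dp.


OB = -1600 * (2C + H/2 - O) / MW
Inner = 2*9 + 16/2 - 3 = 23.00
OB = -1600 * 23.00 / 172 = -213.95%


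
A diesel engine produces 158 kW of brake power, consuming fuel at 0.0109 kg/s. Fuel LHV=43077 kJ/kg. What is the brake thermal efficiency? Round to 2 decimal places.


eta_BTE = (BP / (mf * LHV)) * 100
Denominator = 0.0109 * 43077 = 469.5393 kW
eta_BTE = (158 / 469.5393) * 100 = 33.65%


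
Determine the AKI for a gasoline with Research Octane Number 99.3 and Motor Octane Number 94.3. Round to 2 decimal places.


AKI = (RON + MON) / 2
AKI = (99.3 + 94.3) / 2
AKI = 193.6 / 2 = 96.80


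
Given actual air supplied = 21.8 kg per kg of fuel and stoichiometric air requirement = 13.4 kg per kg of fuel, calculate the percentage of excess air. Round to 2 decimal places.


Excess air = actual - stoichiometric = 21.8 - 13.4 = 8.40 kg/kg fuel
Excess air % = (excess / stoich) * 100 = (8.40 / 13.4) * 100 = 62.69%


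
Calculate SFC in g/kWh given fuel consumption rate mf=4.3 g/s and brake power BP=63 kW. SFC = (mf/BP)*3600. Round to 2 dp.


SFC = (mf / BP) * 3600
Rate = 4.3 / 63 = 0.068254 g/(s*kW)
SFC = 0.068254 * 3600 = 245.71 g/kWh


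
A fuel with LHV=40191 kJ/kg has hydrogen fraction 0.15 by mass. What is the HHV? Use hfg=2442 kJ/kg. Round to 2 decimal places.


HHV = LHV + hfg * 9 * H
Water addition = 2442 * 9 * 0.15 = 3296.700 kJ/kg
HHV = 40191 + 3296.700 = 43487.70 kJ/kg


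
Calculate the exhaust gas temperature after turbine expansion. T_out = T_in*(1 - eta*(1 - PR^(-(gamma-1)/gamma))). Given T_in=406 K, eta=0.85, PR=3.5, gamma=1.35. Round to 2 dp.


T_out = T_in * (1 - eta * (1 - PR^(-(gamma-1)/gamma)))
Exponent = -(1.35-1)/1.35 = -0.25925926
PR^exp = 3.5^(-0.25925926) = 0.72267881
Factor = 1 - 0.85*(1 - 0.72267881) = 0.76427699
T_out = 406 * 0.76427699 = 310.30 K


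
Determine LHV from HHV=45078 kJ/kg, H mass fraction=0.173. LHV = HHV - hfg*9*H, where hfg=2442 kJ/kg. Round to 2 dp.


LHV = HHV - hfg * 9 * H
Water correction = 2442 * 9 * 0.173 = 3802.194 kJ/kg
LHV = 45078 - 3802.194 = 41275.81 kJ/kg


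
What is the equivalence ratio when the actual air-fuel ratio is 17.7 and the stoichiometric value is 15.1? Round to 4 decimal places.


phi = AFR_stoich / AFR_actual
phi = 15.1 / 17.7 = 0.8531


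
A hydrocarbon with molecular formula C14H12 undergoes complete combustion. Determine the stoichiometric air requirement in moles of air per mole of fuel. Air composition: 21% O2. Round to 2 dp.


Balanced combustion: C14H12 + 17 O2 -> 14 CO2 + 6 H2O
O2 needed = C + H/4 = 14 + 12/4 = 17.00 moles
Air moles = O2 / 0.21 = 17.00 / 0.21 = 80.95 moles air


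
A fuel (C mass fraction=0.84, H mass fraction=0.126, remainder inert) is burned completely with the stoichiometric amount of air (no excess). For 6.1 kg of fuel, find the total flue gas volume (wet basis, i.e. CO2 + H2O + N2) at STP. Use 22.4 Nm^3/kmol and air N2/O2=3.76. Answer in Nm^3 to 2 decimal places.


Per kg fuel: CO2 = (C/12 kmol)*22.4 = (0.84/12)*22.4 = 1.56800 Nm^3
Per kg fuel: H2O = (H/2 kmol)*22.4 = (0.126/2)*22.4 = 1.41120 Nm^3
O2 needed per kg fuel = C/12 + H/4 = 0.84/12 + 0.126/4 = 0.10150000 kmol
Per kg fuel: N2 = O2*3.76*22.4 = 0.10150000*3.76*22.4 = 8.54874 Nm^3
Total per kg = 1.56800 + 1.41120 + 8.54874 = 11.52794 Nm^3
Total = 11.52794 * 6.1 = 70.32 Nm^3


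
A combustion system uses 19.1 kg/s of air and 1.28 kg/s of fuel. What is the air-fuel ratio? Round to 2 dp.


AFR = m_air / m_fuel
AFR = 19.1 / 1.28 = 14.92


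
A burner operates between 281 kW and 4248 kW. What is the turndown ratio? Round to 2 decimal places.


TDR = Q_max / Q_min
TDR = 4248 / 281 = 15.12


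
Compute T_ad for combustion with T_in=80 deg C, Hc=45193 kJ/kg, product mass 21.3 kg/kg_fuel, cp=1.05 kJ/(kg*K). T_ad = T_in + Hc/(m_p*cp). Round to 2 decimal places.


T_ad = T_in + Hc / (m_p * cp)
Denominator = 21.3 * 1.05 = 22.3650
Temperature rise = 45193 / 22.3650 = 2020.70 K
T_ad = 80 + 2020.70 = 2100.70 deg C


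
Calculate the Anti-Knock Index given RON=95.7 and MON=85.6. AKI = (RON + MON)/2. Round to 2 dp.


AKI = (RON + MON) / 2
AKI = (95.7 + 85.6) / 2
AKI = 181.3 / 2 = 90.65


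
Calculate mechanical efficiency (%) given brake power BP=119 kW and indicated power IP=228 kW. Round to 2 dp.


eta_mech = (BP / IP) * 100
Ratio = 119 / 228 = 0.5219
eta_mech = 0.5219 * 100 = 52.19%


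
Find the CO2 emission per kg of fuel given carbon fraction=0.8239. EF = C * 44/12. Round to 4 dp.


EF = C_frac * (M_CO2 / M_C)
EF = 0.8239 * (44/12)
EF = 0.8239 * 3.666667 = 3.0210 kg_CO2/kg_fuel


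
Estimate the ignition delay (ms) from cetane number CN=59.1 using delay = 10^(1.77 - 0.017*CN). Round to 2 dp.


delay = 10^(1.77 - 0.017*CN)
Exponent = 1.77 - 0.017*59.1 = 0.7653
delay = 10^0.7653 = 5.83 ms


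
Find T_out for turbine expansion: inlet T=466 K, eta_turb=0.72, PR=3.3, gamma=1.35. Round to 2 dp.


T_out = T_in * (1 - eta * (1 - PR^(-(gamma-1)/gamma)))
Exponent = -(1.35-1)/1.35 = -0.25925926
PR^exp = 3.3^(-0.25925926) = 0.73378775
Factor = 1 - 0.72*(1 - 0.73378775) = 0.80832718
T_out = 466 * 0.80832718 = 376.68 K


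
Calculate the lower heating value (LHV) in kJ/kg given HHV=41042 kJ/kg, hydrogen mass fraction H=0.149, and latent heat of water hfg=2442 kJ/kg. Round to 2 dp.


LHV = HHV - hfg * 9 * H
Water correction = 2442 * 9 * 0.149 = 3274.722 kJ/kg
LHV = 41042 - 3274.722 = 37767.28 kJ/kg


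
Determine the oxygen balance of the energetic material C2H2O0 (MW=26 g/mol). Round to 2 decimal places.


OB = -1600 * (2C + H/2 - O) / MW
Inner = 2*2 + 2/2 - 0 = 5.00
OB = -1600 * 5.00 / 26 = -307.69%


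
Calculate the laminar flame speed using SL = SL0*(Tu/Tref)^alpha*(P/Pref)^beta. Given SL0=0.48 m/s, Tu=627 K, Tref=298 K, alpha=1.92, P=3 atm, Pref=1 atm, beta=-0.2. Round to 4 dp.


SL = SL0 * (Tu/Tref)^alpha * (P/Pref)^beta
T ratio = 627/298 = 2.10402685
(T ratio)^alpha = 2.10402685^1.92 = 4.171175
(P/Pref)^beta = 3^(-0.2) = 0.802742
SL = 0.48 * 4.171175 * 0.802742 = 1.6072 m/s


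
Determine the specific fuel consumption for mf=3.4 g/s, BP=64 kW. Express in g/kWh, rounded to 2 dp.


SFC = (mf / BP) * 3600
Rate = 3.4 / 64 = 0.053125 g/(s*kW)
SFC = 0.053125 * 3600 = 191.25 g/kWh


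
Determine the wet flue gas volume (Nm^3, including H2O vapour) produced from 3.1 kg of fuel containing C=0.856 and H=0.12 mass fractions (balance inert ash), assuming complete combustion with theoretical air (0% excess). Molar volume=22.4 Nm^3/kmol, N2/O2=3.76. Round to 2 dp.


Per kg fuel: CO2 = (C/12 kmol)*22.4 = (0.856/12)*22.4 = 1.59787 Nm^3
Per kg fuel: H2O = (H/2 kmol)*22.4 = (0.12/2)*22.4 = 1.34400 Nm^3
O2 needed per kg fuel = C/12 + H/4 = 0.856/12 + 0.12/4 = 0.10133333 kmol
Per kg fuel: N2 = O2*3.76*22.4 = 0.10133333*3.76*22.4 = 8.53470 Nm^3
Total per kg = 1.59787 + 1.34400 + 8.53470 = 11.47657 Nm^3
Total = 11.47657 * 3.1 = 35.58 Nm^3


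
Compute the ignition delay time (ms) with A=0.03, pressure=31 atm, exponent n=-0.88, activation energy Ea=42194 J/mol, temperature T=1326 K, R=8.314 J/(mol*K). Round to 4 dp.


tau = A * P^n * exp(Ea/(R*T))
P^n = 31^(-0.88) = 0.04870816
Ea/(R*T) = 42194/(8.314*1326) = 3.827341
exp(Ea/(R*T)) = 45.940219
tau = 0.03 * 0.04870816 * 45.940219 = 0.0671 ms


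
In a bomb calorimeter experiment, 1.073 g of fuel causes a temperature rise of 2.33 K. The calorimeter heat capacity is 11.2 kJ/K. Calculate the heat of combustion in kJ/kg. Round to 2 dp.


Hc = C_cal * delta_T / m_fuel
Q_released = 11.2 * 2.33 = 26.0960 kJ
m_fuel = 1.073 g = 1.073/1000 kg = 0.001073 kg
Hc = 26.0960 / 0.001073 = 24320.60 kJ/kg


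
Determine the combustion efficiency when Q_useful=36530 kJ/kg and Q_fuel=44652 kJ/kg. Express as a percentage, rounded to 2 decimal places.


Efficiency = (Q_useful / Q_fuel) * 100
Efficiency = (36530 / 44652) * 100
Efficiency = 0.8181 * 100 = 81.81%


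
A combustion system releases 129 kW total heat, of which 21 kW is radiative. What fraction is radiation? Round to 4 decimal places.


f_rad = Q_rad / Q_total
f_rad = 21 / 129 = 0.1628


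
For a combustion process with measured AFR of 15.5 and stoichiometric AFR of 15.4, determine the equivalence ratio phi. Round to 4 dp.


phi = AFR_stoich / AFR_actual
phi = 15.4 / 15.5 = 0.9935


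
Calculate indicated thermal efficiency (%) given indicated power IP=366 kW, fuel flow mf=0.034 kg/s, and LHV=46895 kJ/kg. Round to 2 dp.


eta_ith = (IP / (mf * LHV)) * 100
Denominator = 0.034 * 46895 = 1594.4300 kW
eta_ith = (366 / 1594.4300) * 100 = 22.95%


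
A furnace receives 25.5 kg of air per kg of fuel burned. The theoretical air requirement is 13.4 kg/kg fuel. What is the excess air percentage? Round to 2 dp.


Excess air = actual - stoichiometric = 25.5 - 13.4 = 12.10 kg/kg fuel
Excess air % = (excess / stoich) * 100 = (12.10 / 13.4) * 100 = 90.30%


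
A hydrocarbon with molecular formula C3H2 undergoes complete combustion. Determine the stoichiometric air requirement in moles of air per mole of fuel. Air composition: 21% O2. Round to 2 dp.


Balanced combustion: C3H2 + 3.5 O2 -> 3 CO2 + 1 H2O
O2 needed = C + H/4 = 3 + 2/4 = 3.50 moles
Air moles = O2 / 0.21 = 3.50 / 0.21 = 16.67 moles air


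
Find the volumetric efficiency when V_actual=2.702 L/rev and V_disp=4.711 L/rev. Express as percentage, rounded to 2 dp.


eta_v = (V_actual / V_disp) * 100
Ratio = 2.702 / 4.711 = 0.5736
eta_v = 0.5736 * 100 = 57.36%


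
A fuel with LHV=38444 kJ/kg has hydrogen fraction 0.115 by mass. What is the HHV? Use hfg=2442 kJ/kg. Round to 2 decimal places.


HHV = LHV + hfg * 9 * H
Water addition = 2442 * 9 * 0.115 = 2527.470 kJ/kg
HHV = 38444 + 2527.470 = 40971.47 kJ/kg


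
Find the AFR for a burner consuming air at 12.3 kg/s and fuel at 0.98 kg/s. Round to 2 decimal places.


AFR = m_air / m_fuel
AFR = 12.3 / 0.98 = 12.55


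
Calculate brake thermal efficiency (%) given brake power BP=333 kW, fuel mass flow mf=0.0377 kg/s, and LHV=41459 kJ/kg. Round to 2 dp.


eta_BTE = (BP / (mf * LHV)) * 100
Denominator = 0.0377 * 41459 = 1563.0043 kW
eta_BTE = (333 / 1563.0043) * 100 = 21.31%


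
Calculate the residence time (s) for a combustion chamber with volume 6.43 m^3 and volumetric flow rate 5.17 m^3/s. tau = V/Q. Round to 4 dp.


tau = V / Q_flow
tau = 6.43 / 5.17 = 1.2437 s


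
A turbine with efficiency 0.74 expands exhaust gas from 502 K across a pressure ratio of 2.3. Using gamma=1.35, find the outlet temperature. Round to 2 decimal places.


T_out = T_in * (1 - eta * (1 - PR^(-(gamma-1)/gamma)))
Exponent = -(1.35-1)/1.35 = -0.25925926
PR^exp = 2.3^(-0.25925926) = 0.80578413
Factor = 1 - 0.74*(1 - 0.80578413) = 0.85628026
T_out = 502 * 0.85628026 = 429.85 K


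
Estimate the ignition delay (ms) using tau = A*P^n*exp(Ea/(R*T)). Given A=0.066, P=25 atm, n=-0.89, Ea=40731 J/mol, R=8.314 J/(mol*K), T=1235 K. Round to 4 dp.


tau = A * P^n * exp(Ea/(R*T))
P^n = 25^(-0.89) = 0.05699456
Ea/(R*T) = 40731/(8.314*1235) = 3.966871
exp(Ea/(R*T)) = 52.819010
tau = 0.066 * 0.05699456 * 52.819010 = 0.1987 ms


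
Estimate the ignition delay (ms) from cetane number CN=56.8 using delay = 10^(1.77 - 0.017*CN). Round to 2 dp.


delay = 10^(1.77 - 0.017*CN)
Exponent = 1.77 - 0.017*56.8 = 0.8044
delay = 10^0.8044 = 6.37 ms


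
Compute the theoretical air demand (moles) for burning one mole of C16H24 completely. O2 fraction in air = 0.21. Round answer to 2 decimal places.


Balanced combustion: C16H24 + 22 O2 -> 16 CO2 + 12 H2O
O2 needed = C + H/4 = 16 + 24/4 = 22.00 moles
Air moles = O2 / 0.21 = 22.00 / 0.21 = 104.76 moles air


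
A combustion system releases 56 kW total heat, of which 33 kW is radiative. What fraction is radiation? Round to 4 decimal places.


f_rad = Q_rad / Q_total
f_rad = 33 / 56 = 0.5893


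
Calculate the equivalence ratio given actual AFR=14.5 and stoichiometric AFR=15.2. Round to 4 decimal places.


phi = AFR_stoich / AFR_actual
phi = 15.2 / 14.5 = 1.0483


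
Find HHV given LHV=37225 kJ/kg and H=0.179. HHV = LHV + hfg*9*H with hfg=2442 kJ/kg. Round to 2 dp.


HHV = LHV + hfg * 9 * H
Water addition = 2442 * 9 * 0.179 = 3934.062 kJ/kg
HHV = 37225 + 3934.062 = 41159.06 kJ/kg


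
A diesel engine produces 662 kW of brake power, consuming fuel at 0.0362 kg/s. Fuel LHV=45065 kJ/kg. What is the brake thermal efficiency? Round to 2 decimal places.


eta_BTE = (BP / (mf * LHV)) * 100
Denominator = 0.0362 * 45065 = 1631.3530 kW
eta_BTE = (662 / 1631.3530) * 100 = 40.58%


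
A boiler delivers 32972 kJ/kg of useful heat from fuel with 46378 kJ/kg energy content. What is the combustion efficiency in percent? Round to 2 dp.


Efficiency = (Q_useful / Q_fuel) * 100
Efficiency = (32972 / 46378) * 100
Efficiency = 0.7109 * 100 = 71.09%


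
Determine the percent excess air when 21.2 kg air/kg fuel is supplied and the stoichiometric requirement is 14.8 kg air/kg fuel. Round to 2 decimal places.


Excess air = actual - stoichiometric = 21.2 - 14.8 = 6.40 kg/kg fuel
Excess air % = (excess / stoich) * 100 = (6.40 / 14.8) * 100 = 43.24%


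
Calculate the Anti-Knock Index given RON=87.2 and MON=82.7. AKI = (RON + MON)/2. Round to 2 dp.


AKI = (RON + MON) / 2
AKI = (87.2 + 82.7) / 2
AKI = 169.9 / 2 = 84.95


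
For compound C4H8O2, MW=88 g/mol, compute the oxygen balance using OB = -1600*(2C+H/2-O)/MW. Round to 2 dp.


OB = -1600 * (2C + H/2 - O) / MW
Inner = 2*4 + 8/2 - 2 = 10.00
OB = -1600 * 10.00 / 88 = -181.82%


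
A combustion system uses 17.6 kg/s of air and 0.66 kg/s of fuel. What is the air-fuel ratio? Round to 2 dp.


AFR = m_air / m_fuel
AFR = 17.6 / 0.66 = 26.67


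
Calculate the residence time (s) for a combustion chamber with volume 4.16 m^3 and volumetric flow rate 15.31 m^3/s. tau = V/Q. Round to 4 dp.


tau = V / Q_flow
tau = 4.16 / 15.31 = 0.2717 s


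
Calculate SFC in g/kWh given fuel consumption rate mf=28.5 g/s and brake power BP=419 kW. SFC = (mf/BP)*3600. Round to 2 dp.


SFC = (mf / BP) * 3600
Rate = 28.5 / 419 = 0.068019 g/(s*kW)
SFC = 0.068019 * 3600 = 244.87 g/kWh


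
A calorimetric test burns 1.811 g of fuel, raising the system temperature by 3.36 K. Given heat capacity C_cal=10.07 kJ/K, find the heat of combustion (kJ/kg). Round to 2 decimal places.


Hc = C_cal * delta_T / m_fuel
Q_released = 10.07 * 3.36 = 33.8352 kJ
m_fuel = 1.811 g = 1.811/1000 kg = 0.001811 kg
Hc = 33.8352 / 0.001811 = 18683.16 kJ/kg


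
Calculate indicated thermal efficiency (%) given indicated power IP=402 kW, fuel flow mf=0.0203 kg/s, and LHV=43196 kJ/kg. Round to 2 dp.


eta_ith = (IP / (mf * LHV)) * 100
Denominator = 0.0203 * 43196 = 876.8788 kW
eta_ith = (402 / 876.8788) * 100 = 45.84%


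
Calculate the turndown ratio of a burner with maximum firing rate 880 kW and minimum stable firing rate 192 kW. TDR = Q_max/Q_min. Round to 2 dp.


TDR = Q_max / Q_min
TDR = 880 / 192 = 4.58


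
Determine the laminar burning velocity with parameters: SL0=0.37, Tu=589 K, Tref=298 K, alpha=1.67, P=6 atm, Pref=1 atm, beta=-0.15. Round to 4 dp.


SL = SL0 * (Tu/Tref)^alpha * (P/Pref)^beta
T ratio = 589/298 = 1.97651007
(T ratio)^alpha = 1.97651007^1.67 = 3.119977
(P/Pref)^beta = 6^(-0.15) = 0.764324
SL = 0.37 * 3.119977 * 0.764324 = 0.8823 m/s


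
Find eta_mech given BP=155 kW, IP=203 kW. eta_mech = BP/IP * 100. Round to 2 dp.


eta_mech = (BP / IP) * 100
Ratio = 155 / 203 = 0.7635
eta_mech = 0.7635 * 100 = 76.35%


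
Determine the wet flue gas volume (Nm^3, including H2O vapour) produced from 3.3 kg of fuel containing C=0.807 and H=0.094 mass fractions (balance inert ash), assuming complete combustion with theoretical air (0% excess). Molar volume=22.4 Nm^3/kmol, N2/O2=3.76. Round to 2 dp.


Per kg fuel: CO2 = (C/12 kmol)*22.4 = (0.807/12)*22.4 = 1.50640 Nm^3
Per kg fuel: H2O = (H/2 kmol)*22.4 = (0.094/2)*22.4 = 1.05280 Nm^3
O2 needed per kg fuel = C/12 + H/4 = 0.807/12 + 0.094/4 = 0.09075000 kmol
Per kg fuel: N2 = O2*3.76*22.4 = 0.09075000*3.76*22.4 = 7.64333 Nm^3
Total per kg = 1.50640 + 1.05280 + 7.64333 = 10.20253 Nm^3
Total = 10.20253 * 3.3 = 33.67 Nm^3


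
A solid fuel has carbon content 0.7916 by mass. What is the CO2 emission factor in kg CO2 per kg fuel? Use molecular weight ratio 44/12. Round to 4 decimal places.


EF = C_frac * (M_CO2 / M_C)
EF = 0.7916 * (44/12)
EF = 0.7916 * 3.666667 = 2.9025 kg_CO2/kg_fuel


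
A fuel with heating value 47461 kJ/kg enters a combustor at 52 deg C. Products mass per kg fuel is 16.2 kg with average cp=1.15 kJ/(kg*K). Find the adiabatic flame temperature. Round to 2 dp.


T_ad = T_in + Hc / (m_p * cp)
Denominator = 16.2 * 1.15 = 18.6300
Temperature rise = 47461 / 18.6300 = 2547.56 K
T_ad = 52 + 2547.56 = 2599.56 deg C


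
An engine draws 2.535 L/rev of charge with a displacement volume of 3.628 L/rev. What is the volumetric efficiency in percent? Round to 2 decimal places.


eta_v = (V_actual / V_disp) * 100
Ratio = 2.535 / 3.628 = 0.6987
eta_v = 0.6987 * 100 = 69.87%


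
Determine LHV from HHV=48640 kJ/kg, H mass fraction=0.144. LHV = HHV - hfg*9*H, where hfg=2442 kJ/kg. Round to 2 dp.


LHV = HHV - hfg * 9 * H
Water correction = 2442 * 9 * 0.144 = 3164.832 kJ/kg
LHV = 48640 - 3164.832 = 45475.17 kJ/kg


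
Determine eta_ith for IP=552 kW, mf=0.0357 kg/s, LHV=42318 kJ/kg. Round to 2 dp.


eta_ith = (IP / (mf * LHV)) * 100
Denominator = 0.0357 * 42318 = 1510.7526 kW
eta_ith = (552 / 1510.7526) * 100 = 36.54%


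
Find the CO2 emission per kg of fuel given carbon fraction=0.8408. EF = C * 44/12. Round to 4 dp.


EF = C_frac * (M_CO2 / M_C)
EF = 0.8408 * (44/12)
EF = 0.8408 * 3.666667 = 3.0829 kg_CO2/kg_fuel


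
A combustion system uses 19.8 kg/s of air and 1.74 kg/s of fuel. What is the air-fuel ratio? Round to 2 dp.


AFR = m_air / m_fuel
AFR = 19.8 / 1.74 = 11.38


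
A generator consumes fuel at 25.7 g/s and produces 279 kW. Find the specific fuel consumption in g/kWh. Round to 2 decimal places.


SFC = (mf / BP) * 3600
Rate = 25.7 / 279 = 0.092115 g/(s*kW)
SFC = 0.092115 * 3600 = 331.61 g/kWh


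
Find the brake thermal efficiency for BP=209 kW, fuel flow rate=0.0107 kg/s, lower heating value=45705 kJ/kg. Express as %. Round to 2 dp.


eta_BTE = (BP / (mf * LHV)) * 100
Denominator = 0.0107 * 45705 = 489.0435 kW
eta_BTE = (209 / 489.0435) * 100 = 42.74%


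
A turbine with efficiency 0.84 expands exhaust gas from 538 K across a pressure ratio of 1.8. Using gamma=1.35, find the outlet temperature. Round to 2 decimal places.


T_out = T_in * (1 - eta * (1 - PR^(-(gamma-1)/gamma)))
Exponent = -(1.35-1)/1.35 = -0.25925926
PR^exp = 1.8^(-0.25925926) = 0.85865408
Factor = 1 - 0.84*(1 - 0.85865408) = 0.88126943
T_out = 538 * 0.88126943 = 474.12 K


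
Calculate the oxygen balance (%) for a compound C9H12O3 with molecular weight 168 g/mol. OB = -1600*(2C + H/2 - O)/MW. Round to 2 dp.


OB = -1600 * (2C + H/2 - O) / MW
Inner = 2*9 + 12/2 - 3 = 21.00
OB = -1600 * 21.00 / 168 = -200.00%


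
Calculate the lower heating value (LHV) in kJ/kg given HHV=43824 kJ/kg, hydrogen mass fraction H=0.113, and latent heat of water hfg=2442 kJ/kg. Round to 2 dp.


LHV = HHV - hfg * 9 * H
Water correction = 2442 * 9 * 0.113 = 2483.514 kJ/kg
LHV = 43824 - 2483.514 = 41340.49 kJ/kg


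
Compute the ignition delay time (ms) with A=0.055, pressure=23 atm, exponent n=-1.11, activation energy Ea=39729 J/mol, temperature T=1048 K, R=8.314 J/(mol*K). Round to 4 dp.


tau = A * P^n * exp(Ea/(R*T))
P^n = 23^(-1.11) = 0.03079513
Ea/(R*T) = 39729/(8.314*1048) = 4.559701
exp(Ea/(R*T)) = 95.554871
tau = 0.055 * 0.03079513 * 95.554871 = 0.1618 ms


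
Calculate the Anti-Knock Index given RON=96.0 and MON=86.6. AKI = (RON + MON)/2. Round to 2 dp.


AKI = (RON + MON) / 2
AKI = (96.0 + 86.6) / 2
AKI = 182.6 / 2 = 91.30


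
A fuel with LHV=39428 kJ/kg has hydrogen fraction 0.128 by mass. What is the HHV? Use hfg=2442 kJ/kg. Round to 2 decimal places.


HHV = LHV + hfg * 9 * H
Water addition = 2442 * 9 * 0.128 = 2813.184 kJ/kg
HHV = 39428 + 2813.184 = 42241.18 kJ/kg


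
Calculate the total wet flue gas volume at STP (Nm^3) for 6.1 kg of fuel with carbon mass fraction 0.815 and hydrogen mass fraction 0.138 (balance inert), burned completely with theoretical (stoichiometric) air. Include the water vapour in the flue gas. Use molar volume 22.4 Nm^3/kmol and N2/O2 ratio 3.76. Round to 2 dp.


Per kg fuel: CO2 = (C/12 kmol)*22.4 = (0.815/12)*22.4 = 1.52133 Nm^3
Per kg fuel: H2O = (H/2 kmol)*22.4 = (0.138/2)*22.4 = 1.54560 Nm^3
O2 needed per kg fuel = C/12 + H/4 = 0.815/12 + 0.138/4 = 0.10241667 kmol
Per kg fuel: N2 = O2*3.76*22.4 = 0.10241667*3.76*22.4 = 8.62594 Nm^3
Total per kg = 1.52133 + 1.54560 + 8.62594 = 11.69287 Nm^3
Total = 11.69287 * 6.1 = 71.33 Nm^3


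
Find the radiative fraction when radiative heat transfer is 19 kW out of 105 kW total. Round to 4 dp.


f_rad = Q_rad / Q_total
f_rad = 19 / 105 = 0.1810


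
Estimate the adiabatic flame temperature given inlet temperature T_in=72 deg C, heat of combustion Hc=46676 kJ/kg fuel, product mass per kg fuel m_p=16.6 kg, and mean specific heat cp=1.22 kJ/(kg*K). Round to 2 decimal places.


T_ad = T_in + Hc / (m_p * cp)
Denominator = 16.6 * 1.22 = 20.2520
Temperature rise = 46676 / 20.2520 = 2304.76 K
T_ad = 72 + 2304.76 = 2376.76 deg C


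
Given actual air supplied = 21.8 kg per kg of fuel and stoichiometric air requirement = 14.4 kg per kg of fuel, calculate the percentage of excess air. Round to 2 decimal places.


Excess air = actual - stoichiometric = 21.8 - 14.4 = 7.40 kg/kg fuel
Excess air % = (excess / stoich) * 100 = (7.40 / 14.4) * 100 = 51.39%


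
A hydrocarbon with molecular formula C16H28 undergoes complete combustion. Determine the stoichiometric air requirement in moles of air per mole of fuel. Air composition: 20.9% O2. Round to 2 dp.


Balanced combustion: C16H28 + 23 O2 -> 16 CO2 + 14 H2O
O2 needed = C + H/4 = 16 + 28/4 = 23.00 moles
Air moles = O2 / 0.209 = 23.00 / 0.209 = 110.05 moles air


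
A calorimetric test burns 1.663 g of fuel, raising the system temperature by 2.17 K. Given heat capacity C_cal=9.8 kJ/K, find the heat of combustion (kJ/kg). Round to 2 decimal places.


Hc = C_cal * delta_T / m_fuel
Q_released = 9.8 * 2.17 = 21.2660 kJ
m_fuel = 1.663 g = 1.663/1000 kg = 0.001663 kg
Hc = 21.2660 / 0.001663 = 12787.73 kJ/kg


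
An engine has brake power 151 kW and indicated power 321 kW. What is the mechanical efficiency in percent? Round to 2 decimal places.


eta_mech = (BP / IP) * 100
Ratio = 151 / 321 = 0.4704
eta_mech = 0.4704 * 100 = 47.04%


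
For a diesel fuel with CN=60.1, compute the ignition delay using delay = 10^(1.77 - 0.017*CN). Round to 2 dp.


delay = 10^(1.77 - 0.017*CN)
Exponent = 1.77 - 0.017*60.1 = 0.7483
delay = 10^0.7483 = 5.60 ms


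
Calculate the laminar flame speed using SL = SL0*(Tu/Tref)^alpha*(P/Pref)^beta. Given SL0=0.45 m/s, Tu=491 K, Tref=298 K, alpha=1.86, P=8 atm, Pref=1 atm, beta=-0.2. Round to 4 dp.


SL = SL0 * (Tu/Tref)^alpha * (P/Pref)^beta
T ratio = 491/298 = 1.64765101
(T ratio)^alpha = 1.64765101^1.86 = 2.531450
(P/Pref)^beta = 8^(-0.2) = 0.659754
SL = 0.45 * 2.531450 * 0.659754 = 0.7516 m/s


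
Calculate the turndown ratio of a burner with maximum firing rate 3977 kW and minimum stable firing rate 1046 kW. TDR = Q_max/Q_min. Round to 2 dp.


TDR = Q_max / Q_min
TDR = 3977 / 1046 = 3.80


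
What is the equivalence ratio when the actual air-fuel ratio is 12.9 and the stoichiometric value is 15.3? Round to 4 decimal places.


phi = AFR_stoich / AFR_actual
phi = 15.3 / 12.9 = 1.1860


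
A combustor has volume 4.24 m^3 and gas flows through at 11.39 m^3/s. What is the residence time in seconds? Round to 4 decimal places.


tau = V / Q_flow
tau = 4.24 / 11.39 = 0.3723 s


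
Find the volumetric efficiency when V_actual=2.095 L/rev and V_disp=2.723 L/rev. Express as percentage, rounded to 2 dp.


eta_v = (V_actual / V_disp) * 100
Ratio = 2.095 / 2.723 = 0.7694
eta_v = 0.7694 * 100 = 76.94%


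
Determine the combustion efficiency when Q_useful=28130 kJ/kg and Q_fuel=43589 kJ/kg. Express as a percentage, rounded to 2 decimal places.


Efficiency = (Q_useful / Q_fuel) * 100
Efficiency = (28130 / 43589) * 100
Efficiency = 0.6453 * 100 = 64.53%


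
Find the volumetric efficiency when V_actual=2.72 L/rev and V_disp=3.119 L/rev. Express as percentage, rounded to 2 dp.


eta_v = (V_actual / V_disp) * 100
Ratio = 2.72 / 3.119 = 0.8721
eta_v = 0.8721 * 100 = 87.21%


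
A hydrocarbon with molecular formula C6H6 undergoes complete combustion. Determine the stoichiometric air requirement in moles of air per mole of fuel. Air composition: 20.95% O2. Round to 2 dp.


Balanced combustion: C6H6 + 7.5 O2 -> 6 CO2 + 3 H2O
O2 needed = C + H/4 = 6 + 6/4 = 7.50 moles
Air moles = O2 / 0.2095 = 7.50 / 0.2095 = 35.80 moles air


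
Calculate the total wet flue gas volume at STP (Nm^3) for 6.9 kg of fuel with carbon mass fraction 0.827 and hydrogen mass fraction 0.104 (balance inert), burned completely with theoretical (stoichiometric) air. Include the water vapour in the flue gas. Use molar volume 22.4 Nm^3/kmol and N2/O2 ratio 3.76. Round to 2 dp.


Per kg fuel: CO2 = (C/12 kmol)*22.4 = (0.827/12)*22.4 = 1.54373 Nm^3
Per kg fuel: H2O = (H/2 kmol)*22.4 = (0.104/2)*22.4 = 1.16480 Nm^3
O2 needed per kg fuel = C/12 + H/4 = 0.827/12 + 0.104/4 = 0.09491667 kmol
Per kg fuel: N2 = O2*3.76*22.4 = 0.09491667*3.76*22.4 = 7.99426 Nm^3
Total per kg = 1.54373 + 1.16480 + 7.99426 = 10.70279 Nm^3
Total = 10.70279 * 6.9 = 73.85 Nm^3


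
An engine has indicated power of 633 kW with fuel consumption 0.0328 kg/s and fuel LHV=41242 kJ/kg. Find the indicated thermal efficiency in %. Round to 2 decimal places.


eta_ith = (IP / (mf * LHV)) * 100
Denominator = 0.0328 * 41242 = 1352.7376 kW
eta_ith = (633 / 1352.7376) * 100 = 46.79%


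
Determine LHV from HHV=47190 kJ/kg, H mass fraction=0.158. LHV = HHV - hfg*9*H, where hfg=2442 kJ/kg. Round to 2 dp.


LHV = HHV - hfg * 9 * H
Water correction = 2442 * 9 * 0.158 = 3472.524 kJ/kg
LHV = 47190 - 3472.524 = 43717.48 kJ/kg


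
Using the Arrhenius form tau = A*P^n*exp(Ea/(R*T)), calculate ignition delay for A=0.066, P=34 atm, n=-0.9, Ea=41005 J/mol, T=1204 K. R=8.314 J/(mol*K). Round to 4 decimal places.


tau = A * P^n * exp(Ea/(R*T))
P^n = 34^(-0.9) = 0.04184745
Ea/(R*T) = 41005/(8.314*1204) = 4.096381
exp(Ea/(R*T)) = 60.122291
tau = 0.066 * 0.04184745 * 60.122291 = 0.1661 ms


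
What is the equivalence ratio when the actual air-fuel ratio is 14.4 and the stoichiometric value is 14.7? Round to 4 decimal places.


phi = AFR_stoich / AFR_actual
phi = 14.7 / 14.4 = 1.0208


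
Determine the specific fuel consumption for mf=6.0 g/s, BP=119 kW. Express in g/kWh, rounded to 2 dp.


SFC = (mf / BP) * 3600
Rate = 6.0 / 119 = 0.050420 g/(s*kW)
SFC = 0.050420 * 3600 = 181.51 g/kWh


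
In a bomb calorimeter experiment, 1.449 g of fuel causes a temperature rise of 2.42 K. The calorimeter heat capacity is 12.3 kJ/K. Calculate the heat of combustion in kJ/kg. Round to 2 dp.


Hc = C_cal * delta_T / m_fuel
Q_released = 12.3 * 2.42 = 29.7660 kJ
m_fuel = 1.449 g = 1.449/1000 kg = 0.001449 kg
Hc = 29.7660 / 0.001449 = 20542.44 kJ/kg


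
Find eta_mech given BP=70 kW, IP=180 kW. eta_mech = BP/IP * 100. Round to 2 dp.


eta_mech = (BP / IP) * 100
Ratio = 70 / 180 = 0.3889
eta_mech = 0.3889 * 100 = 38.89%


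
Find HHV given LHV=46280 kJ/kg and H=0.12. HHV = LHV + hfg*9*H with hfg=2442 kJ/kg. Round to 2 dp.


HHV = LHV + hfg * 9 * H
Water addition = 2442 * 9 * 0.12 = 2637.360 kJ/kg
HHV = 46280 + 2637.360 = 48917.36 kJ/kg


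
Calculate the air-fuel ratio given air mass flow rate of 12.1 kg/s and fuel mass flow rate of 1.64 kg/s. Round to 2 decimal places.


AFR = m_air / m_fuel
AFR = 12.1 / 1.64 = 7.38


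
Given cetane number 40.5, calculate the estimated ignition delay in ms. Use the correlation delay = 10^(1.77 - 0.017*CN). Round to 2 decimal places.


delay = 10^(1.77 - 0.017*CN)
Exponent = 1.77 - 0.017*40.5 = 1.0815
delay = 10^1.0815 = 12.06 ms


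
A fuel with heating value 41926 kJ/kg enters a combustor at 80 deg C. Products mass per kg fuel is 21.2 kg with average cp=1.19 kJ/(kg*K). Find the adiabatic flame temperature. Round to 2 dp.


T_ad = T_in + Hc / (m_p * cp)
Denominator = 21.2 * 1.19 = 25.2280
Temperature rise = 41926 / 25.2280 = 1661.88 K
T_ad = 80 + 1661.88 = 1741.88 deg C


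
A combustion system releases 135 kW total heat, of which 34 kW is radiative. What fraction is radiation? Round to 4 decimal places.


f_rad = Q_rad / Q_total
f_rad = 34 / 135 = 0.2519


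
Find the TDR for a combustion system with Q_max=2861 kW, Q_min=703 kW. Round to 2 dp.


TDR = Q_max / Q_min
TDR = 2861 / 703 = 4.07


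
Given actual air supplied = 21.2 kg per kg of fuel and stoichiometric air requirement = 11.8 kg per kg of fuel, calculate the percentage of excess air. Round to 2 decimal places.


Excess air = actual - stoichiometric = 21.2 - 11.8 = 9.40 kg/kg fuel
Excess air % = (excess / stoich) * 100 = (9.40 / 11.8) * 100 = 79.66%


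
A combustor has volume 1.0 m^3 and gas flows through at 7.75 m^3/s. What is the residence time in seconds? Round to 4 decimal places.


tau = V / Q_flow
tau = 1.0 / 7.75 = 0.1290 s


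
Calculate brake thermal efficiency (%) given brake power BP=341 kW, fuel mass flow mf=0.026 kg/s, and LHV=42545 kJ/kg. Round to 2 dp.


eta_BTE = (BP / (mf * LHV)) * 100
Denominator = 0.026 * 42545 = 1106.1700 kW
eta_BTE = (341 / 1106.1700) * 100 = 30.83%


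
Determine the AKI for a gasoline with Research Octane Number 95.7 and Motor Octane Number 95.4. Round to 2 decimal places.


AKI = (RON + MON) / 2
AKI = (95.7 + 95.4) / 2
AKI = 191.1 / 2 = 95.55


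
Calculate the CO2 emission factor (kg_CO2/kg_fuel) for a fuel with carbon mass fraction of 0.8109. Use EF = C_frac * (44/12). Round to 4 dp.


EF = C_frac * (M_CO2 / M_C)
EF = 0.8109 * (44/12)
EF = 0.8109 * 3.666667 = 2.9733 kg_CO2/kg_fuel


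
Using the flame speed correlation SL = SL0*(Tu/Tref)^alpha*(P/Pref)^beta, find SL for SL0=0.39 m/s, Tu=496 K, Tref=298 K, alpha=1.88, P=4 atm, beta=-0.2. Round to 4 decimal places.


SL = SL0 * (Tu/Tref)^alpha * (P/Pref)^beta
T ratio = 496/298 = 1.66442953
(T ratio)^alpha = 1.66442953^1.88 = 2.606027
(P/Pref)^beta = 4^(-0.2) = 0.757858
SL = 0.39 * 2.606027 * 0.757858 = 0.7702 m/s


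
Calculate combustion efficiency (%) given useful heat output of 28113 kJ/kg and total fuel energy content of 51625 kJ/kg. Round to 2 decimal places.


Efficiency = (Q_useful / Q_fuel) * 100
Efficiency = (28113 / 51625) * 100
Efficiency = 0.5446 * 100 = 54.46%


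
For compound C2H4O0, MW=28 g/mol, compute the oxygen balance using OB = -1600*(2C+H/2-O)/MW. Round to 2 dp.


OB = -1600 * (2C + H/2 - O) / MW
Inner = 2*2 + 4/2 - 0 = 6.00
OB = -1600 * 6.00 / 28 = -342.86%


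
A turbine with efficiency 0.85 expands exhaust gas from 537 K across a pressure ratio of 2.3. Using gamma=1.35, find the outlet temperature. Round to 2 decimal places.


T_out = T_in * (1 - eta * (1 - PR^(-(gamma-1)/gamma)))
Exponent = -(1.35-1)/1.35 = -0.25925926
PR^exp = 2.3^(-0.25925926) = 0.80578413
Factor = 1 - 0.85*(1 - 0.80578413) = 0.83491651
T_out = 537 * 0.83491651 = 448.35 K


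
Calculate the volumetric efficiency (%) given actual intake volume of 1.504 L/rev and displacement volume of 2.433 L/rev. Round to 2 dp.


eta_v = (V_actual / V_disp) * 100
Ratio = 1.504 / 2.433 = 0.6182
eta_v = 0.6182 * 100 = 61.82%


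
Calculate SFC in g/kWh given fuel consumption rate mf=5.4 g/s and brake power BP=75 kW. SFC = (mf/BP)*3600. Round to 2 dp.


SFC = (mf / BP) * 3600
Rate = 5.4 / 75 = 0.072000 g/(s*kW)
SFC = 0.072000 * 3600 = 259.20 g/kWh


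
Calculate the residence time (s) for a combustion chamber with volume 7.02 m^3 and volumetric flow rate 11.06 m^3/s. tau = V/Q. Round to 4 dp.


tau = V / Q_flow
tau = 7.02 / 11.06 = 0.6347 s


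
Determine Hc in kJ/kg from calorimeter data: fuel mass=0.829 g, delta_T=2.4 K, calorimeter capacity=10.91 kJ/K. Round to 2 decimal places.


Hc = C_cal * delta_T / m_fuel
Q_released = 10.91 * 2.4 = 26.1840 kJ
m_fuel = 0.829 g = 0.829/1000 kg = 0.000829 kg
Hc = 26.1840 / 0.000829 = 31585.04 kJ/kg


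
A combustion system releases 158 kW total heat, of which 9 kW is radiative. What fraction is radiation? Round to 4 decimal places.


f_rad = Q_rad / Q_total
f_rad = 9 / 158 = 0.0570


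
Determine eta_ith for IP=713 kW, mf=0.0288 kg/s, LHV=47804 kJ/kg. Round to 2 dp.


eta_ith = (IP / (mf * LHV)) * 100
Denominator = 0.0288 * 47804 = 1376.7552 kW
eta_ith = (713 / 1376.7552) * 100 = 51.79%


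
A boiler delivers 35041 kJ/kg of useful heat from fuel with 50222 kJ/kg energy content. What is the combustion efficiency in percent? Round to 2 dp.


Efficiency = (Q_useful / Q_fuel) * 100
Efficiency = (35041 / 50222) * 100
Efficiency = 0.6977 * 100 = 69.77%


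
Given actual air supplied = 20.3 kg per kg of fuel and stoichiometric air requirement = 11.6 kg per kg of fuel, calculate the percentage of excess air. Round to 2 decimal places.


Excess air = actual - stoichiometric = 20.3 - 11.6 = 8.70 kg/kg fuel
Excess air % = (excess / stoich) * 100 = (8.70 / 11.6) * 100 = 75.00%


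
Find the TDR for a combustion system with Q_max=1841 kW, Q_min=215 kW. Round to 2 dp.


TDR = Q_max / Q_min
TDR = 1841 / 215 = 8.56


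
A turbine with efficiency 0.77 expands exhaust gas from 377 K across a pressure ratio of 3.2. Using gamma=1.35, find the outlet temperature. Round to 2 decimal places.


T_out = T_in * (1 - eta * (1 - PR^(-(gamma-1)/gamma)))
Exponent = -(1.35-1)/1.35 = -0.25925926
PR^exp = 3.2^(-0.25925926) = 0.73966521
Factor = 1 - 0.77*(1 - 0.73966521) = 0.79954221
T_out = 377 * 0.79954221 = 301.43 K


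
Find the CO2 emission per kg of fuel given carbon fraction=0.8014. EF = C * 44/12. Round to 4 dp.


EF = C_frac * (M_CO2 / M_C)
EF = 0.8014 * (44/12)
EF = 0.8014 * 3.666667 = 2.9385 kg_CO2/kg_fuel


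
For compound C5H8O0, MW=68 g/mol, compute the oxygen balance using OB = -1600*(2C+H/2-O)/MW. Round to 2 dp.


OB = -1600 * (2C + H/2 - O) / MW
Inner = 2*5 + 8/2 - 0 = 14.00
OB = -1600 * 14.00 / 68 = -329.41%


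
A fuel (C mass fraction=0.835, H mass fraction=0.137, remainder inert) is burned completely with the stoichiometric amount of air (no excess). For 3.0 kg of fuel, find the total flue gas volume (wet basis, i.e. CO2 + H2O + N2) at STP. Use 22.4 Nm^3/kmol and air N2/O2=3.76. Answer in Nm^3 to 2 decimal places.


Per kg fuel: CO2 = (C/12 kmol)*22.4 = (0.835/12)*22.4 = 1.55867 Nm^3
Per kg fuel: H2O = (H/2 kmol)*22.4 = (0.137/2)*22.4 = 1.53440 Nm^3
O2 needed per kg fuel = C/12 + H/4 = 0.835/12 + 0.137/4 = 0.10383333 kmol
Per kg fuel: N2 = O2*3.76*22.4 = 0.10383333*3.76*22.4 = 8.74526 Nm^3
Total per kg = 1.55867 + 1.53440 + 8.74526 = 11.83833 Nm^3
Total = 11.83833 * 3.0 = 35.51 Nm^3


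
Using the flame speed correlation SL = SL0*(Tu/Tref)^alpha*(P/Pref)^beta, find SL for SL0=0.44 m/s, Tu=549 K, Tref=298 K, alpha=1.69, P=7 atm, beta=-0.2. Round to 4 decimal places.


SL = SL0 * (Tu/Tref)^alpha * (P/Pref)^beta
T ratio = 549/298 = 1.84228188
(T ratio)^alpha = 1.84228188^1.69 = 2.808354
(P/Pref)^beta = 7^(-0.2) = 0.677611
SL = 0.44 * 2.808354 * 0.677611 = 0.8373 m/s


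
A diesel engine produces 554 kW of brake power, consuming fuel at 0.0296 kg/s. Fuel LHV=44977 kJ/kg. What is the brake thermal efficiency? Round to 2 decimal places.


eta_BTE = (BP / (mf * LHV)) * 100
Denominator = 0.0296 * 44977 = 1331.3192 kW
eta_BTE = (554 / 1331.3192) * 100 = 41.61%


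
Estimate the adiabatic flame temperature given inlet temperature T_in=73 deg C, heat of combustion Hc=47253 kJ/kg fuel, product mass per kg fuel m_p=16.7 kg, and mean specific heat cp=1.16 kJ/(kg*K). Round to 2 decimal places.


T_ad = T_in + Hc / (m_p * cp)
Denominator = 16.7 * 1.16 = 19.3720
Temperature rise = 47253 / 19.3720 = 2439.24 K
T_ad = 73 + 2439.24 = 2512.24 deg C


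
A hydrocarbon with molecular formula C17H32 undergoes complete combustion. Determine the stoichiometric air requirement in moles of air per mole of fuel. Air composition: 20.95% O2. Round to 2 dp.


Balanced combustion: C17H32 + 25 O2 -> 17 CO2 + 16 H2O
O2 needed = C + H/4 = 17 + 32/4 = 25.00 moles
Air moles = O2 / 0.2095 = 25.00 / 0.2095 = 119.33 moles air


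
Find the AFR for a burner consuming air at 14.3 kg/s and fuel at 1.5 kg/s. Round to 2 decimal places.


AFR = m_air / m_fuel
AFR = 14.3 / 1.5 = 9.53


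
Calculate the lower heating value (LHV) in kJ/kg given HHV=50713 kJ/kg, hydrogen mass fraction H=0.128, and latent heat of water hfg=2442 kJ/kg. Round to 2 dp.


LHV = HHV - hfg * 9 * H
Water correction = 2442 * 9 * 0.128 = 2813.184 kJ/kg
LHV = 50713 - 2813.184 = 47899.82 kJ/kg


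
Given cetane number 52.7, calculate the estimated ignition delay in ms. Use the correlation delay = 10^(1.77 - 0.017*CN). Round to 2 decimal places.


delay = 10^(1.77 - 0.017*CN)
Exponent = 1.77 - 0.017*52.7 = 0.8741
delay = 10^0.8741 = 7.48 ms


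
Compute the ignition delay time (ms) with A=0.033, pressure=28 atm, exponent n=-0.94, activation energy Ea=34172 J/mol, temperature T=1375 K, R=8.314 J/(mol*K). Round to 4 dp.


tau = A * P^n * exp(Ea/(R*T))
P^n = 28^(-0.94) = 0.04361857
Ea/(R*T) = 34172/(8.314*1375) = 2.989219
exp(Ea/(R*T)) = 19.870150
tau = 0.033 * 0.04361857 * 19.870150 = 0.0286 ms


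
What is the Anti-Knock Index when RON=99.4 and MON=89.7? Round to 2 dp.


AKI = (RON + MON) / 2
AKI = (99.4 + 89.7) / 2
AKI = 189.1 / 2 = 94.55


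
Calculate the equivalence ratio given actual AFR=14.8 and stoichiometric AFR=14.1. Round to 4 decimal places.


phi = AFR_stoich / AFR_actual
phi = 14.1 / 14.8 = 0.9527


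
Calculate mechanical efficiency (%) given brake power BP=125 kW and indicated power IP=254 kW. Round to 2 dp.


eta_mech = (BP / IP) * 100
Ratio = 125 / 254 = 0.4921
eta_mech = 0.4921 * 100 = 49.21%


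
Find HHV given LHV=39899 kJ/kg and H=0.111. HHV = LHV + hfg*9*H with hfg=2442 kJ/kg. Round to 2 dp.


HHV = LHV + hfg * 9 * H
Water addition = 2442 * 9 * 0.111 = 2439.558 kJ/kg
HHV = 39899 + 2439.558 = 42338.56 kJ/kg


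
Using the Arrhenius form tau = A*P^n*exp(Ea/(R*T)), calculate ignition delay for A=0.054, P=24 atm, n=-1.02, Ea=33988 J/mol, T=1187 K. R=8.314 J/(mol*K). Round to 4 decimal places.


tau = A * P^n * exp(Ea/(R*T))
P^n = 24^(-1.02) = 0.03910070
Ea/(R*T) = 33988/(8.314*1187) = 3.444014
exp(Ea/(R*T)) = 31.312385
tau = 0.054 * 0.03910070 * 31.312385 = 0.0661 ms


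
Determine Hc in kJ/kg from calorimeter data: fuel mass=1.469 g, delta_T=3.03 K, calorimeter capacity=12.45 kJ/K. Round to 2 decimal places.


Hc = C_cal * delta_T / m_fuel
Q_released = 12.45 * 3.03 = 37.7235 kJ
m_fuel = 1.469 g = 1.469/1000 kg = 0.001469 kg
Hc = 37.7235 / 0.001469 = 25679.71 kJ/kg


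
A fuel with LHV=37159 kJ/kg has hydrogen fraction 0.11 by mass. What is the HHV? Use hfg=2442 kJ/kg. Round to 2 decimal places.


HHV = LHV + hfg * 9 * H
Water addition = 2442 * 9 * 0.11 = 2417.580 kJ/kg
HHV = 37159 + 2417.580 = 39576.58 kJ/kg


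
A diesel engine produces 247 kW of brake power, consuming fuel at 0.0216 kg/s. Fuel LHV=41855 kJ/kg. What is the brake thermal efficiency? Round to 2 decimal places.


eta_BTE = (BP / (mf * LHV)) * 100
Denominator = 0.0216 * 41855 = 904.0680 kW
eta_BTE = (247 / 904.0680) * 100 = 27.32%
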